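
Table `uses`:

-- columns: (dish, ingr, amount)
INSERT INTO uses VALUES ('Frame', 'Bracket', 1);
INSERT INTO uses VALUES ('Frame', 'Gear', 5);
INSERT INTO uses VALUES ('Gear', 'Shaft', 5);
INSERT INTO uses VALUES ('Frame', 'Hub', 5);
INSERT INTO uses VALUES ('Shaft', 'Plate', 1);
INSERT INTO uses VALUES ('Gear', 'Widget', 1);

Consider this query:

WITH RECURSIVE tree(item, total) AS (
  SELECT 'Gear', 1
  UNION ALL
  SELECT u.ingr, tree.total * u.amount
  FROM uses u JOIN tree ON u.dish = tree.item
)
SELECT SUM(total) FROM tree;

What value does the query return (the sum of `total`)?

12

Base: (Gear, total=1).
Iteration 1: components of {Gear} -> Shaft = 1*5 = 5, Widget = 1*1 = 1.
Iteration 2: components of {Shaft,Widget} -> Plate = 5*1 = 5.
Iteration 3: no further components; recursion stops.
SUM(total) = 1 + 5 + 1 + 5 = 12.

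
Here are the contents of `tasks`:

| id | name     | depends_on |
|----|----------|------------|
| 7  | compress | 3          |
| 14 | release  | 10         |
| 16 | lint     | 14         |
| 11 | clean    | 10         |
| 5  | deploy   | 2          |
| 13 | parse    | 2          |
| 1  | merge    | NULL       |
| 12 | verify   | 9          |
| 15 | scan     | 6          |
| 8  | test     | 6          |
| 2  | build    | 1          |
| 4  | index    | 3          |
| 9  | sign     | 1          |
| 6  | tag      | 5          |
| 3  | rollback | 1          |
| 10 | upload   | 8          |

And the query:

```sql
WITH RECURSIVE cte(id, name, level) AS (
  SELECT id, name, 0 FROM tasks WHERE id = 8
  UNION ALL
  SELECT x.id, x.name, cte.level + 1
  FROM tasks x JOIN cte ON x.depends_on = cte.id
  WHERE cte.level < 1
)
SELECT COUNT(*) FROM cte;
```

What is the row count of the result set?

2

Base: id=8 (test) at level 0.
Iteration 1: rows with depends_on in {8} -> upload (id 10, level 1).
Iteration 2: level < 1 fails for all current rows; recursion stops.
Total rows emitted: 2.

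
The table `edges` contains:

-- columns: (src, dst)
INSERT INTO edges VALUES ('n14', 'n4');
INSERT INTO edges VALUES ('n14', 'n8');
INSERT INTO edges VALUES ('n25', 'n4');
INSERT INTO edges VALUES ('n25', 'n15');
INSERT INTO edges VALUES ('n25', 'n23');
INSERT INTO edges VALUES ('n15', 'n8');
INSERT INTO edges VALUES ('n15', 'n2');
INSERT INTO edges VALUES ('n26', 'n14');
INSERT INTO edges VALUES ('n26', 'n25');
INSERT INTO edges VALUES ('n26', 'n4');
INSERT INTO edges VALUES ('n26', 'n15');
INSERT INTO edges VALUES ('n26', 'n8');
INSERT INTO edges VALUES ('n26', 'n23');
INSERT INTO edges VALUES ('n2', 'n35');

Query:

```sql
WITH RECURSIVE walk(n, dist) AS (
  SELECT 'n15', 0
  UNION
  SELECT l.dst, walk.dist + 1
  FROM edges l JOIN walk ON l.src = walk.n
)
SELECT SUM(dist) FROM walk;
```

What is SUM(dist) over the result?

4

Base: (n15, dist=0).
Iteration 1: edges from {n15} -> (n2, dist=1), (n8, dist=1).
Iteration 2: edges from {n2,n8} -> (n35, dist=2).
Iteration 3: no outgoing edges from {n35}; recursion stops.
SUM(dist) = 0 + 1 + 1 + 2 = 4.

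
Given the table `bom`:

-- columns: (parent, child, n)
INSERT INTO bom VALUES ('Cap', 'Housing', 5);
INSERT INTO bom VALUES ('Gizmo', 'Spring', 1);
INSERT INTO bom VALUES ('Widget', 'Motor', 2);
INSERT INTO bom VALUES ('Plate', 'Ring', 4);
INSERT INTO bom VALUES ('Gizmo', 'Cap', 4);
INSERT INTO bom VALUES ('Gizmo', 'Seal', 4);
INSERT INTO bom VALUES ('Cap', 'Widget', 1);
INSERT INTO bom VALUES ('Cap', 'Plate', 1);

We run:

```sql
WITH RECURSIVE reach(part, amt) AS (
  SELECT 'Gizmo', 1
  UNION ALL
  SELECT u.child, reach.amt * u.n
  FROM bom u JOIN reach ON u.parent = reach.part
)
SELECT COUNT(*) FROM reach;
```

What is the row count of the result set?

Base: (Gizmo, amt=1).
Iteration 1: components of {Gizmo} -> Cap = 1*4 = 4, Seal = 1*4 = 4, Spring = 1*1 = 1.
Iteration 2: components of {Cap,Seal,Spring} -> Housing = 4*5 = 20, Plate = 4*1 = 4, Widget = 4*1 = 4.
Iteration 3: components of {Housing,Plate,Widget} -> Motor = 4*2 = 8, Ring = 4*4 = 16.
Iteration 4: no further components; recursion stops.
Total rows emitted: 9.

9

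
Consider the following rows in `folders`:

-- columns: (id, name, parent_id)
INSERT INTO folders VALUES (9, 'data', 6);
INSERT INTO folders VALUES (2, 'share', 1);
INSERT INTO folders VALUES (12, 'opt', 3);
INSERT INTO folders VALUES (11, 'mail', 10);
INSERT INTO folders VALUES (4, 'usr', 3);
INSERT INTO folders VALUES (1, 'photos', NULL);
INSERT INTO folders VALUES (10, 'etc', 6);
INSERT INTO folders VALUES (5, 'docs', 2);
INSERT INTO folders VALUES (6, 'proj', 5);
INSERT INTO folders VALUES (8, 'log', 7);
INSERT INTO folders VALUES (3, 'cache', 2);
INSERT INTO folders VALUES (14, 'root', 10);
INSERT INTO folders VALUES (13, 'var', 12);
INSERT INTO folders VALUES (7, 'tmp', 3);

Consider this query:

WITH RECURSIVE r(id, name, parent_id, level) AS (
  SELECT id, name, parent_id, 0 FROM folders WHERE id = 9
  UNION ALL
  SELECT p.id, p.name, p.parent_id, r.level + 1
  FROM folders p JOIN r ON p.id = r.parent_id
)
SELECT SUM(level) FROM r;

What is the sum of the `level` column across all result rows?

10

Base: id=9 (data), parent_id=6, level 0.
Iteration 1: join on id=6 -> proj (id 6, parent_id=5, level 1).
Iteration 2: join on id=5 -> docs (id 5, parent_id=2, level 2).
Iteration 3: join on id=2 -> share (id 2, parent_id=1, level 3).
Iteration 4: join on id=1 -> photos (id 1, parent_id=NULL, level 4).
Iteration 5: parent_id is NULL; no match; recursion stops.
SUM(level) = 0 + 1 + 2 + 3 + 4 = 10.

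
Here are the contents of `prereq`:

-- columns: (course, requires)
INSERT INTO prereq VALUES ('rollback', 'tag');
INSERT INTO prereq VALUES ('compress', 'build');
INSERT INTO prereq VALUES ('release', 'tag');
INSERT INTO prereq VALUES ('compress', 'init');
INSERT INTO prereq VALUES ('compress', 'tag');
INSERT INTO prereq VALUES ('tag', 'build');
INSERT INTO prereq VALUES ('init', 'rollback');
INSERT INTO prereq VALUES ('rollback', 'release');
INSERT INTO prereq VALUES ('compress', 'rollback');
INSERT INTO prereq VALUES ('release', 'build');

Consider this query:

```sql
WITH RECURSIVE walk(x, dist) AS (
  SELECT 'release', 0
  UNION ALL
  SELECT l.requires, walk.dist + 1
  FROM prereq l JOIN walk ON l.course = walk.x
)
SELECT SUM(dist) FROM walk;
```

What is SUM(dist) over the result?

4

Base: (release, dist=0).
Iteration 1: edges from {release} -> (build, dist=1), (tag, dist=1).
Iteration 2: edges from {build,tag} -> (build, dist=2).
Iteration 3: no outgoing edges from {build}; recursion stops.
SUM(dist) = 0 + 1 + 1 + 2 = 4.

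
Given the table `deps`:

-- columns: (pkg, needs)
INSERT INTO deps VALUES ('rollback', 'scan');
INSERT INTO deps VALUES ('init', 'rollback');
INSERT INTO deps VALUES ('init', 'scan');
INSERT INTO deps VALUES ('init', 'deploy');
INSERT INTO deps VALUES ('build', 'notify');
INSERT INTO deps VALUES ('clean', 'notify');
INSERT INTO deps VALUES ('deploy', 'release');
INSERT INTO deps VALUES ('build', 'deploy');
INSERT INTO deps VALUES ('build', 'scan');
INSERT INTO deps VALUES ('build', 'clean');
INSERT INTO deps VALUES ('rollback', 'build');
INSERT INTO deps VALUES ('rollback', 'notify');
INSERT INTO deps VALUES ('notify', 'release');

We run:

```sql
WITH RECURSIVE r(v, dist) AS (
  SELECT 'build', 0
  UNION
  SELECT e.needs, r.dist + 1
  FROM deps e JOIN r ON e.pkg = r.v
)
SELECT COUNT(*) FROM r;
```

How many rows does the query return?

Base: (build, dist=0).
Iteration 1: edges from {build} -> (clean, dist=1), (deploy, dist=1), (notify, dist=1), (scan, dist=1).
Iteration 2: edges from {clean,deploy,notify,scan} -> (notify, dist=2), (release, dist=2). [UNION drops 1 duplicate row(s)]
Iteration 3: edges from {notify,release} -> (release, dist=3).
Iteration 4: no outgoing edges from {release}; recursion stops.
Total rows emitted: 8.

8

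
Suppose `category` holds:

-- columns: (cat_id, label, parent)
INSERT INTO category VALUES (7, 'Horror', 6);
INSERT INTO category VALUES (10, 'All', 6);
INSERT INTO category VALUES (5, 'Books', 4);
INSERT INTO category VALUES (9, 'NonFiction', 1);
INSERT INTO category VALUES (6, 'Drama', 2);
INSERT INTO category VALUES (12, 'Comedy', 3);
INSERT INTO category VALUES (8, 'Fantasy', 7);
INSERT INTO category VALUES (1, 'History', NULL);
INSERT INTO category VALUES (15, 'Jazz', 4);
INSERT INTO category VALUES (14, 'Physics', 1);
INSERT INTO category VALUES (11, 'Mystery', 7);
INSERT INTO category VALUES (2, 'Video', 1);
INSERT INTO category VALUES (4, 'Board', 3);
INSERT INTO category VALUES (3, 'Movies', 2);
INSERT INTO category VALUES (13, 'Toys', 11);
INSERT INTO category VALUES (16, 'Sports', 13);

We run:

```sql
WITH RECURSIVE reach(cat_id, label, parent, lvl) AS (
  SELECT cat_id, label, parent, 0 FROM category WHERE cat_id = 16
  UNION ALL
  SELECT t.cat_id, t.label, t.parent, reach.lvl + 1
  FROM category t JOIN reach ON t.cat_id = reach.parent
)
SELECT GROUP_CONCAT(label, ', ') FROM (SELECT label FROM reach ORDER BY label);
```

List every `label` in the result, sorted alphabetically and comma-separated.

Base: cat_id=16 (Sports), parent=13, lvl 0.
Iteration 1: join on cat_id=13 -> Toys (id 13, parent=11, lvl 1).
Iteration 2: join on cat_id=11 -> Mystery (id 11, parent=7, lvl 2).
Iteration 3: join on cat_id=7 -> Horror (id 7, parent=6, lvl 3).
Iteration 4: join on cat_id=6 -> Drama (id 6, parent=2, lvl 4).
Iteration 5: join on cat_id=2 -> Video (id 2, parent=1, lvl 5).
Iteration 6: join on cat_id=1 -> History (id 1, parent=NULL, lvl 6).
Iteration 7: parent is NULL; no match; recursion stops.

Drama, History, Horror, Mystery, Sports, Toys, Video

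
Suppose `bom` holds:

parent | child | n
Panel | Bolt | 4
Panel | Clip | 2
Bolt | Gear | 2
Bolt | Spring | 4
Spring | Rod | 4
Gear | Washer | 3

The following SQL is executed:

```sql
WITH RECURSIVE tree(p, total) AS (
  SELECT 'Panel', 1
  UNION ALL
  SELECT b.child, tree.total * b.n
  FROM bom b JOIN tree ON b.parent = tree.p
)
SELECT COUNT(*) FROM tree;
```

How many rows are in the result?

Base: (Panel, total=1).
Iteration 1: components of {Panel} -> Bolt = 1*4 = 4, Clip = 1*2 = 2.
Iteration 2: components of {Bolt,Clip} -> Gear = 4*2 = 8, Spring = 4*4 = 16.
Iteration 3: components of {Gear,Spring} -> Rod = 16*4 = 64, Washer = 8*3 = 24.
Iteration 4: no further components; recursion stops.
Total rows emitted: 7.

7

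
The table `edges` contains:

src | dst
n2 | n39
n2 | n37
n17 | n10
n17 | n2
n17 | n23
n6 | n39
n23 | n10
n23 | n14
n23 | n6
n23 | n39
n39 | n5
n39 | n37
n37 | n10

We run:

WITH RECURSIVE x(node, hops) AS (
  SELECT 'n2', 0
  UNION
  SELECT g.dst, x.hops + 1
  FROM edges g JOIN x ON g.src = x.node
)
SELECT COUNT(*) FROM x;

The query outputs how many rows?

Base: (n2, hops=0).
Iteration 1: edges from {n2} -> (n37, hops=1), (n39, hops=1).
Iteration 2: edges from {n37,n39} -> (n10, hops=2), (n37, hops=2), (n5, hops=2).
Iteration 3: edges from {n10,n37,n5} -> (n10, hops=3).
Iteration 4: no outgoing edges from {n10}; recursion stops.
Total rows emitted: 7.

7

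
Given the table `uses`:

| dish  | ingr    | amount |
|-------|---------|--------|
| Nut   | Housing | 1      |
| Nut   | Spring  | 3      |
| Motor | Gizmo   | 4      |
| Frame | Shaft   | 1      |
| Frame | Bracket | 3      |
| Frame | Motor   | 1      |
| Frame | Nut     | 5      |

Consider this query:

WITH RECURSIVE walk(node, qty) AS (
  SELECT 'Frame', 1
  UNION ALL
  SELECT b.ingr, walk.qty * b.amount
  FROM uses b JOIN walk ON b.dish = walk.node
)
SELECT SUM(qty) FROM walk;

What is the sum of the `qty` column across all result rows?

35

Base: (Frame, qty=1).
Iteration 1: components of {Frame} -> Bracket = 1*3 = 3, Motor = 1*1 = 1, Nut = 1*5 = 5, Shaft = 1*1 = 1.
Iteration 2: components of {Bracket,Motor,Nut,Shaft} -> Gizmo = 1*4 = 4, Housing = 5*1 = 5, Spring = 5*3 = 15.
Iteration 3: no further components; recursion stops.
SUM(qty) = 1 + 1 + 3 + 5 + 1 + 5 + 15 + 4 = 35.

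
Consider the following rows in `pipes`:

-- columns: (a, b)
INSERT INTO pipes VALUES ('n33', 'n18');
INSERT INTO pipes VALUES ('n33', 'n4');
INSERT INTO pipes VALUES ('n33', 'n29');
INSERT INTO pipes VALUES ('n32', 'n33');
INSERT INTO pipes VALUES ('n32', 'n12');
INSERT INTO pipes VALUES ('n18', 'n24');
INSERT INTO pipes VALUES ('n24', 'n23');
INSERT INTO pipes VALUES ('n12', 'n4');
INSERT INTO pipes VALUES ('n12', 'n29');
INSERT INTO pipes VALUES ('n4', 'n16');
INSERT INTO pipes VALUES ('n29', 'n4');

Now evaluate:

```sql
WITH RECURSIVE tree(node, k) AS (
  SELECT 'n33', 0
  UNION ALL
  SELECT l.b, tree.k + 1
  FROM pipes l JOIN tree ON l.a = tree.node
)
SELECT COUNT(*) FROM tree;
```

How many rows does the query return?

Base: (n33, k=0).
Iteration 1: edges from {n33} -> (n18, k=1), (n29, k=1), (n4, k=1).
Iteration 2: edges from {n18,n29,n4} -> (n16, k=2), (n24, k=2), (n4, k=2).
Iteration 3: edges from {n16,n24,n4} -> (n16, k=3), (n23, k=3).
Iteration 4: no outgoing edges from {n16,n23}; recursion stops.
Total rows emitted: 9.

9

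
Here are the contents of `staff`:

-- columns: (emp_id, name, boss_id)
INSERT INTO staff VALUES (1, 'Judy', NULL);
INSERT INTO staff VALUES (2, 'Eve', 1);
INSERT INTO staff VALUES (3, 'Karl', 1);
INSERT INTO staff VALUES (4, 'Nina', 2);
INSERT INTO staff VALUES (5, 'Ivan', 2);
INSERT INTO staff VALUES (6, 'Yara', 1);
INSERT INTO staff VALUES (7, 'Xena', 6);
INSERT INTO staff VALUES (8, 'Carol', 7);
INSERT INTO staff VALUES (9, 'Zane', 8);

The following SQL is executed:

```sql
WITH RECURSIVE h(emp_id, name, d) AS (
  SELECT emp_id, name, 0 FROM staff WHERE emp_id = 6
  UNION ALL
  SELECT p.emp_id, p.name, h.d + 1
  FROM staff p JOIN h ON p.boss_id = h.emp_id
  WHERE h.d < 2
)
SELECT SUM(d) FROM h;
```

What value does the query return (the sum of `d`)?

Base: emp_id=6 (Yara) at d 0.
Iteration 1: rows with boss_id in {6} -> Xena (id 7, d 1).
Iteration 2: rows with boss_id in {7} -> Carol (id 8, d 2).
Iteration 3: d < 2 fails for all current rows; recursion stops.
SUM(d) = 0 + 1 + 2 = 3.

3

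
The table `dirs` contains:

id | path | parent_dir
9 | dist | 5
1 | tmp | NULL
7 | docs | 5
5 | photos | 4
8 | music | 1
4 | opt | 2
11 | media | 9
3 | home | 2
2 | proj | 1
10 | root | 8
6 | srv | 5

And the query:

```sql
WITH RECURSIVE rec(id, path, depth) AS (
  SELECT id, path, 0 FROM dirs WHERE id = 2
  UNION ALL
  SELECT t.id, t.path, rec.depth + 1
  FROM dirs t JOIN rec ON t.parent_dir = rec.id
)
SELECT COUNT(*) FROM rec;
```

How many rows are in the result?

8

Base: id=2 (proj) at depth 0.
Iteration 1: rows with parent_dir in {2} -> home (id 3, depth 1), opt (id 4, depth 1).
Iteration 2: rows with parent_dir in {3,4} -> photos (id 5, depth 2).
Iteration 3: rows with parent_dir in {5} -> srv (id 6, depth 3), docs (id 7, depth 3), dist (id 9, depth 3).
Iteration 4: rows with parent_dir in {6,7,9} -> media (id 11, depth 4).
Iteration 5: no rows with parent_dir in {11}; recursion stops.
Total rows emitted: 8.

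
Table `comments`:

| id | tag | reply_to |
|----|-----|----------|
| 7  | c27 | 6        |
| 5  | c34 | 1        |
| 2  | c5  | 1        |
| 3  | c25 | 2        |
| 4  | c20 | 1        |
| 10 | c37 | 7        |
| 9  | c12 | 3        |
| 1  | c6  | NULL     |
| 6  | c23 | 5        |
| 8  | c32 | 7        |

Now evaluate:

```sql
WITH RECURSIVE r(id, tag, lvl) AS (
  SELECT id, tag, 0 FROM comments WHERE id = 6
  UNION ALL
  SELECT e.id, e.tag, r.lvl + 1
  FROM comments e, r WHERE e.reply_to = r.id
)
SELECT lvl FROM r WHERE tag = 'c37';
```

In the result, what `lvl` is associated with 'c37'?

2

Base: id=6 (c23) at lvl 0.
Iteration 1: rows with reply_to in {6} -> c27 (id 7, lvl 1).
Iteration 2: rows with reply_to in {7} -> c32 (id 8, lvl 2), c37 (id 10, lvl 2).
Iteration 3: no rows with reply_to in {8,10}; recursion stops.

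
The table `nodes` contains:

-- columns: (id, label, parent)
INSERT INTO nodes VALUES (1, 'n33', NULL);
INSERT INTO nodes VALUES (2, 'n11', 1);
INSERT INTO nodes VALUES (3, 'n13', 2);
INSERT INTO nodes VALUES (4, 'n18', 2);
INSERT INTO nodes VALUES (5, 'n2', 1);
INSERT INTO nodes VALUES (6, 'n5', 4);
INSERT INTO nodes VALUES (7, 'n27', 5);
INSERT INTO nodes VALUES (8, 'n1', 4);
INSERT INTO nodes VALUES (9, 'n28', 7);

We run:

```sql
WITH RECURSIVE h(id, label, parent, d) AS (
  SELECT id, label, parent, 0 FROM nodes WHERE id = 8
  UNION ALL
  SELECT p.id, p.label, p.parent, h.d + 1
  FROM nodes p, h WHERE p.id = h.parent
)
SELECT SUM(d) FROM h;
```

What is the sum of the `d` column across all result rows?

6

Base: id=8 (n1), parent=4, d 0.
Iteration 1: join on id=4 -> n18 (id 4, parent=2, d 1).
Iteration 2: join on id=2 -> n11 (id 2, parent=1, d 2).
Iteration 3: join on id=1 -> n33 (id 1, parent=NULL, d 3).
Iteration 4: parent is NULL; no match; recursion stops.
SUM(d) = 0 + 1 + 2 + 3 = 6.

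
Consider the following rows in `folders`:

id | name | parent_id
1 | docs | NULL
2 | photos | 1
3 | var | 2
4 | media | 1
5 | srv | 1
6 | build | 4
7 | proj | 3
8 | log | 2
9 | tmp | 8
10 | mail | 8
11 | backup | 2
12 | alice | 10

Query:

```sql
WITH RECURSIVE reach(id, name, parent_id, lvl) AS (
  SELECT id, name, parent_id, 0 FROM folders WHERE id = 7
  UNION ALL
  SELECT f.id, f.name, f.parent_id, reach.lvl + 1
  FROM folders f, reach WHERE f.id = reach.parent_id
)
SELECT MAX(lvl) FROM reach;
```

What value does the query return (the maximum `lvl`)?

3

Base: id=7 (proj), parent_id=3, lvl 0.
Iteration 1: join on id=3 -> var (id 3, parent_id=2, lvl 1).
Iteration 2: join on id=2 -> photos (id 2, parent_id=1, lvl 2).
Iteration 3: join on id=1 -> docs (id 1, parent_id=NULL, lvl 3).
Iteration 4: parent_id is NULL; no match; recursion stops.
lvl values: 0, 1, 2, 3; the maximum is 3.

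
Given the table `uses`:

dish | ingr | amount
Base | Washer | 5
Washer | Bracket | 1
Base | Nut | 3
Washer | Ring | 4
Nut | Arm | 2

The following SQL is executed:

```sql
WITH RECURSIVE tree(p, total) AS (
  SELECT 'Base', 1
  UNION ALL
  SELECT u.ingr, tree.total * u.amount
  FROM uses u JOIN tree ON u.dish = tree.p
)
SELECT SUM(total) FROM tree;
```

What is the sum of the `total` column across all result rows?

40

Base: (Base, total=1).
Iteration 1: components of {Base} -> Nut = 1*3 = 3, Washer = 1*5 = 5.
Iteration 2: components of {Nut,Washer} -> Arm = 3*2 = 6, Bracket = 5*1 = 5, Ring = 5*4 = 20.
Iteration 3: no further components; recursion stops.
SUM(total) = 1 + 5 + 3 + 5 + 20 + 6 = 40.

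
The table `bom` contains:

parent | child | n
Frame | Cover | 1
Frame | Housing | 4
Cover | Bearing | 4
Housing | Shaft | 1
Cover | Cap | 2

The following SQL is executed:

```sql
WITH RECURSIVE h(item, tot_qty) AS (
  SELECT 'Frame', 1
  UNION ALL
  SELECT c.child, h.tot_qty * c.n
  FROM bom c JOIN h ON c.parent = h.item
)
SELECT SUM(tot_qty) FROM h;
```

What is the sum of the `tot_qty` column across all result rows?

16

Base: (Frame, tot_qty=1).
Iteration 1: components of {Frame} -> Cover = 1*1 = 1, Housing = 1*4 = 4.
Iteration 2: components of {Cover,Housing} -> Bearing = 1*4 = 4, Cap = 1*2 = 2, Shaft = 4*1 = 4.
Iteration 3: no further components; recursion stops.
SUM(tot_qty) = 1 + 1 + 4 + 4 + 2 + 4 = 16.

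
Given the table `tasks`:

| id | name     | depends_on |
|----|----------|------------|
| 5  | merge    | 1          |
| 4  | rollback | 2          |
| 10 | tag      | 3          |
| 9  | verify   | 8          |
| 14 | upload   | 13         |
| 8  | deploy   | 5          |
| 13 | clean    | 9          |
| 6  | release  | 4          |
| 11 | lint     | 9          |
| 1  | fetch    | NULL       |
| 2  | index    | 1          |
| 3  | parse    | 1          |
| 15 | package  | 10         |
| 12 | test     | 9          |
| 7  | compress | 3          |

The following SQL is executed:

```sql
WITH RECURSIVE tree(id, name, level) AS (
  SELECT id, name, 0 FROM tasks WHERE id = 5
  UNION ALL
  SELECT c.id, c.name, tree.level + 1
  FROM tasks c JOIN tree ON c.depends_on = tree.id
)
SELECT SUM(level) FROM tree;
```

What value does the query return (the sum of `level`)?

16

Base: id=5 (merge) at level 0.
Iteration 1: rows with depends_on in {5} -> deploy (id 8, level 1).
Iteration 2: rows with depends_on in {8} -> verify (id 9, level 2).
Iteration 3: rows with depends_on in {9} -> lint (id 11, level 3), test (id 12, level 3), clean (id 13, level 3).
Iteration 4: rows with depends_on in {11,12,13} -> upload (id 14, level 4).
Iteration 5: no rows with depends_on in {14}; recursion stops.
SUM(level) = 0 + 1 + 2 + 3 + 3 + 3 + 4 = 16.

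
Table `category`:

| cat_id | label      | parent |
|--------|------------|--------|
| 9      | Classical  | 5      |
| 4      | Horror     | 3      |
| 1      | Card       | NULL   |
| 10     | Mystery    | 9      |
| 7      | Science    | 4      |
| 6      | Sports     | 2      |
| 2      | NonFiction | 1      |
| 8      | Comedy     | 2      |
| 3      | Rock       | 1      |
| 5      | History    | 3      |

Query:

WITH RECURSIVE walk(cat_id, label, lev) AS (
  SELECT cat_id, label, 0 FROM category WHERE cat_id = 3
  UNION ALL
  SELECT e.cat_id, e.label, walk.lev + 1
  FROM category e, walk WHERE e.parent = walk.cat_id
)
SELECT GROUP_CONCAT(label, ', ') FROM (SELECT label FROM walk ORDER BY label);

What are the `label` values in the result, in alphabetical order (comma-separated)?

Base: cat_id=3 (Rock) at lev 0.
Iteration 1: rows with parent in {3} -> Horror (id 4, lev 1), History (id 5, lev 1).
Iteration 2: rows with parent in {4,5} -> Science (id 7, lev 2), Classical (id 9, lev 2).
Iteration 3: rows with parent in {7,9} -> Mystery (id 10, lev 3).
Iteration 4: no rows with parent in {10}; recursion stops.

Classical, History, Horror, Mystery, Rock, Science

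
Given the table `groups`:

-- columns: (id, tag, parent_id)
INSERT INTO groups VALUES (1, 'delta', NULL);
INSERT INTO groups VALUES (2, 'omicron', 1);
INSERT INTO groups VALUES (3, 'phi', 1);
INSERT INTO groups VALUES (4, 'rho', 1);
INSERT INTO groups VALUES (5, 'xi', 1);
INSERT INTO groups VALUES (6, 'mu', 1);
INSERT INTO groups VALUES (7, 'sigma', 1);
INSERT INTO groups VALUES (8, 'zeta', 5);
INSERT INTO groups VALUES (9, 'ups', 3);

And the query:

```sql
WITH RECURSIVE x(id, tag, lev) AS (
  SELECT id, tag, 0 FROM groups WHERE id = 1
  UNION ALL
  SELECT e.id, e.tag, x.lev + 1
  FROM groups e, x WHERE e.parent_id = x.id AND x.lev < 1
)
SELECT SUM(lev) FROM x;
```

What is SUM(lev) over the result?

6

Base: id=1 (delta) at lev 0.
Iteration 1: rows with parent_id in {1} -> omicron (id 2, lev 1), phi (id 3, lev 1), rho (id 4, lev 1), xi (id 5, lev 1), mu (id 6, lev 1), sigma (id 7, lev 1).
Iteration 2: lev < 1 fails for all current rows; recursion stops.
SUM(lev) = 0 + 1 + 1 + 1 + 1 + 1 + 1 = 6.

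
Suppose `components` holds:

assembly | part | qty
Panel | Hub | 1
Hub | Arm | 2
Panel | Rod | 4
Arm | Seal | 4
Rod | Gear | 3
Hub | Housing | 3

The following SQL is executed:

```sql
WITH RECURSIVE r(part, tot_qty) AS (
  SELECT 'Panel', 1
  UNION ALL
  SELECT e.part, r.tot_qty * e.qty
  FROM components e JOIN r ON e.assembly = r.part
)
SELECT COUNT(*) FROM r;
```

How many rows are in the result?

7

Base: (Panel, tot_qty=1).
Iteration 1: components of {Panel} -> Hub = 1*1 = 1, Rod = 1*4 = 4.
Iteration 2: components of {Hub,Rod} -> Arm = 1*2 = 2, Gear = 4*3 = 12, Housing = 1*3 = 3.
Iteration 3: components of {Arm,Gear,Housing} -> Seal = 2*4 = 8.
Iteration 4: no further components; recursion stops.
Total rows emitted: 7.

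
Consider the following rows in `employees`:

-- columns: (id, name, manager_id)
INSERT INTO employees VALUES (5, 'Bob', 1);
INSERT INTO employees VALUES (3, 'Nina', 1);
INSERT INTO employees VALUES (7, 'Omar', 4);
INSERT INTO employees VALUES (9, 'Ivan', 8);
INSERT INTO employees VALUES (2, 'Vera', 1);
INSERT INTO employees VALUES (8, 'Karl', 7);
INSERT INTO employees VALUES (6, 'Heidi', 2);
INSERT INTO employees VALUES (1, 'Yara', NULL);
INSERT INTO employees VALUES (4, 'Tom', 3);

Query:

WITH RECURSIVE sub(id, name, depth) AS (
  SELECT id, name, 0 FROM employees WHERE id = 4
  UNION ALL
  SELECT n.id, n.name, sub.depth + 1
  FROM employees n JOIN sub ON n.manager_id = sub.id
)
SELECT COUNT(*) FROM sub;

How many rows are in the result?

4

Base: id=4 (Tom) at depth 0.
Iteration 1: rows with manager_id in {4} -> Omar (id 7, depth 1).
Iteration 2: rows with manager_id in {7} -> Karl (id 8, depth 2).
Iteration 3: rows with manager_id in {8} -> Ivan (id 9, depth 3).
Iteration 4: no rows with manager_id in {9}; recursion stops.
Total rows emitted: 4.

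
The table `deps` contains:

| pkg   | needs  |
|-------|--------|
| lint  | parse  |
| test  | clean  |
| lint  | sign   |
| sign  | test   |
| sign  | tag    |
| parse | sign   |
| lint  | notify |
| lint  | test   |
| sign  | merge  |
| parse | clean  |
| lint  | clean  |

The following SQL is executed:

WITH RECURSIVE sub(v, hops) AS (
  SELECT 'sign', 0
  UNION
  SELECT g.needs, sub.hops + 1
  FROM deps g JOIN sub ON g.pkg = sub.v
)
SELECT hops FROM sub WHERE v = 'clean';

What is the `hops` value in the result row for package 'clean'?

2

Base: (sign, hops=0).
Iteration 1: edges from {sign} -> (merge, hops=1), (tag, hops=1), (test, hops=1).
Iteration 2: edges from {merge,tag,test} -> (clean, hops=2).
Iteration 3: no outgoing edges from {clean}; recursion stops.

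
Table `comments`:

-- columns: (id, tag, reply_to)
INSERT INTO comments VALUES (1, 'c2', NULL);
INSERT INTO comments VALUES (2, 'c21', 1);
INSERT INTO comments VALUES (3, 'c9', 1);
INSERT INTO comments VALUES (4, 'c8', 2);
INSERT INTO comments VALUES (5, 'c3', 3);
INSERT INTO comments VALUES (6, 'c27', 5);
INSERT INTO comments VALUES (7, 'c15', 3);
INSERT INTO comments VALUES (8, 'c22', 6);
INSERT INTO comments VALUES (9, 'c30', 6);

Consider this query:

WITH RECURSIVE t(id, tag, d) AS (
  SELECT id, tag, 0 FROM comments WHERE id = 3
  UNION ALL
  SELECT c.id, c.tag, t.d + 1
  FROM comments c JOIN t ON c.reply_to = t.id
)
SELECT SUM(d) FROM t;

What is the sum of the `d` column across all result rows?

10

Base: id=3 (c9) at d 0.
Iteration 1: rows with reply_to in {3} -> c3 (id 5, d 1), c15 (id 7, d 1).
Iteration 2: rows with reply_to in {5,7} -> c27 (id 6, d 2).
Iteration 3: rows with reply_to in {6} -> c22 (id 8, d 3), c30 (id 9, d 3).
Iteration 4: no rows with reply_to in {8,9}; recursion stops.
SUM(d) = 0 + 1 + 1 + 2 + 3 + 3 = 10.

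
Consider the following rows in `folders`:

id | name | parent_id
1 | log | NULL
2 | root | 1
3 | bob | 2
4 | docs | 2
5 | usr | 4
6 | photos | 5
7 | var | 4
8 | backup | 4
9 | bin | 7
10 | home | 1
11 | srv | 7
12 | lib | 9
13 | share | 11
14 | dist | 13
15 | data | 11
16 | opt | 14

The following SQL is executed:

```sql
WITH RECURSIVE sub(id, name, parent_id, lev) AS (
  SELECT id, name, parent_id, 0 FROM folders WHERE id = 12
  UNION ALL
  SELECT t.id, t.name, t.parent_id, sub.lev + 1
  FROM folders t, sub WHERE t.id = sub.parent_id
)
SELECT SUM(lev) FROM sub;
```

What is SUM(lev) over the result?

15

Base: id=12 (lib), parent_id=9, lev 0.
Iteration 1: join on id=9 -> bin (id 9, parent_id=7, lev 1).
Iteration 2: join on id=7 -> var (id 7, parent_id=4, lev 2).
Iteration 3: join on id=4 -> docs (id 4, parent_id=2, lev 3).
Iteration 4: join on id=2 -> root (id 2, parent_id=1, lev 4).
Iteration 5: join on id=1 -> log (id 1, parent_id=NULL, lev 5).
Iteration 6: parent_id is NULL; no match; recursion stops.
SUM(lev) = 0 + 1 + 2 + 3 + 4 + 5 = 15.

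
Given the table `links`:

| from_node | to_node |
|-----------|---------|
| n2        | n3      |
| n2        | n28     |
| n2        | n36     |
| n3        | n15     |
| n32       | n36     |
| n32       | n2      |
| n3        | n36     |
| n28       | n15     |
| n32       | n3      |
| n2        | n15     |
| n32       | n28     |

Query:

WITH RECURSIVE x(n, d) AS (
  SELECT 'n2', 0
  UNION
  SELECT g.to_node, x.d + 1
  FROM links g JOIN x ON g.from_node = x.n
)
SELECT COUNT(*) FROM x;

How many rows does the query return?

Base: (n2, d=0).
Iteration 1: edges from {n2} -> (n15, d=1), (n28, d=1), (n3, d=1), (n36, d=1).
Iteration 2: edges from {n15,n28,n3,n36} -> (n15, d=2), (n36, d=2). [UNION drops 1 duplicate row(s)]
Iteration 3: no outgoing edges from {n15,n36}; recursion stops.
Total rows emitted: 7.

7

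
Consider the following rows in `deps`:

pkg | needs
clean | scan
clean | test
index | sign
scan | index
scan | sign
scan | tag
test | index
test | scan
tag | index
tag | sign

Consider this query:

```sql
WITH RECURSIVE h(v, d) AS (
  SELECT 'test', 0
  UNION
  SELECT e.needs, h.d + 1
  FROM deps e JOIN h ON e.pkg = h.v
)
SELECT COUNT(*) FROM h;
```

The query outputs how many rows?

Base: (test, d=0).
Iteration 1: edges from {test} -> (index, d=1), (scan, d=1).
Iteration 2: edges from {index,scan} -> (index, d=2), (sign, d=2), (tag, d=2). [UNION drops 1 duplicate row(s)]
Iteration 3: edges from {index,sign,tag} -> (index, d=3), (sign, d=3). [UNION drops 1 duplicate row(s)]
Iteration 4: edges from {index,sign} -> (sign, d=4).
Iteration 5: no outgoing edges from {sign}; recursion stops.
Total rows emitted: 9.

9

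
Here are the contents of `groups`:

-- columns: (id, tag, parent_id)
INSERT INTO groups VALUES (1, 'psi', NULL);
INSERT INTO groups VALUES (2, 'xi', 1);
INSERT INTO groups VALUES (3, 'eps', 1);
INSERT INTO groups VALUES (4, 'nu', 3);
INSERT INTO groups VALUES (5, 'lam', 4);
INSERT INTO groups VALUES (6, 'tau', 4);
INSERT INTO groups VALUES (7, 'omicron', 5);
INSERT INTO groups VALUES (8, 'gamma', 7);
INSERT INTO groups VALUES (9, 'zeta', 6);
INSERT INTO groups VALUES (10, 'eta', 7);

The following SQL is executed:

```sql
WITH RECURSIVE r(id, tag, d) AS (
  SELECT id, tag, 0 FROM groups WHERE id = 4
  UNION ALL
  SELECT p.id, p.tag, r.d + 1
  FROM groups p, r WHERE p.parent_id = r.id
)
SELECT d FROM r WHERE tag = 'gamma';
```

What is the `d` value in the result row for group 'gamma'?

Base: id=4 (nu) at d 0.
Iteration 1: rows with parent_id in {4} -> lam (id 5, d 1), tau (id 6, d 1).
Iteration 2: rows with parent_id in {5,6} -> omicron (id 7, d 2), zeta (id 9, d 2).
Iteration 3: rows with parent_id in {7,9} -> gamma (id 8, d 3), eta (id 10, d 3).
Iteration 4: no rows with parent_id in {8,10}; recursion stops.

3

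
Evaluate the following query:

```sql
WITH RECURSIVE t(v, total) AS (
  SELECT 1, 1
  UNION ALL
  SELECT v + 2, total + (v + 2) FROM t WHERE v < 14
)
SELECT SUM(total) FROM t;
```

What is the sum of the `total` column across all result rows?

204

Base: v=1, total=1.
Iteration 1: 1 < 14 holds -> v = 1 + 2 = 3, total = 1 + 3 = 4.
Iteration 2: 3 < 14 holds -> v = 3 + 2 = 5, total = 4 + 5 = 9.
Iteration 3: 5 < 14 holds -> v = 5 + 2 = 7, total = 9 + 7 = 16.
Iteration 4: 7 < 14 holds -> v = 7 + 2 = 9, total = 16 + 9 = 25.
Iteration 5: 9 < 14 holds -> v = 9 + 2 = 11, total = 25 + 11 = 36.
Iteration 6: 11 < 14 holds -> v = 11 + 2 = 13, total = 36 + 13 = 49.
Iteration 7: 13 < 14 holds -> v = 13 + 2 = 15, total = 49 + 15 = 64.
Iteration 8: 15 < 14 fails; recursion stops.
SUM(total) = 1 + 4 + 9 + 16 + 25 + 36 + 49 + 64 = 204.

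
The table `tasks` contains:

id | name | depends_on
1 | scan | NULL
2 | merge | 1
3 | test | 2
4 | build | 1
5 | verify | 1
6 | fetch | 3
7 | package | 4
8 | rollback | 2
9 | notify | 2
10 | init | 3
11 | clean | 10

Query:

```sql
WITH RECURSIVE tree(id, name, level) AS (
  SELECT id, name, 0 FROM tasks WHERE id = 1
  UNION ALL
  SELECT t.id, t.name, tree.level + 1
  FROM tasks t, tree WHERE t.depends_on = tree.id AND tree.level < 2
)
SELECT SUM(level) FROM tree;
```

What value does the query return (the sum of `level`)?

Base: id=1 (scan) at level 0.
Iteration 1: rows with depends_on in {1} -> merge (id 2, level 1), build (id 4, level 1), verify (id 5, level 1).
Iteration 2: rows with depends_on in {2,4,5} -> test (id 3, level 2), package (id 7, level 2), rollback (id 8, level 2), notify (id 9, level 2).
Iteration 3: level < 2 fails for all current rows; recursion stops.
SUM(level) = 0 + 1 + 1 + 1 + 2 + 2 + 2 + 2 = 11.

11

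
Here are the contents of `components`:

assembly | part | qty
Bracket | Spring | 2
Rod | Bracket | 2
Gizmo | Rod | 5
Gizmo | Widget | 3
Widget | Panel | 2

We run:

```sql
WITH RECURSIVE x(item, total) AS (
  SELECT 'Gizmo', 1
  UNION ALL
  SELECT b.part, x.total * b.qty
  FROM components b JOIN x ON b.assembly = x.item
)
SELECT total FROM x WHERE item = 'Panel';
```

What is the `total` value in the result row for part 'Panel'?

6

Base: (Gizmo, total=1).
Iteration 1: components of {Gizmo} -> Rod = 1*5 = 5, Widget = 1*3 = 3.
Iteration 2: components of {Rod,Widget} -> Bracket = 5*2 = 10, Panel = 3*2 = 6.
Iteration 3: components of {Bracket,Panel} -> Spring = 10*2 = 20.
Iteration 4: no further components; recursion stops.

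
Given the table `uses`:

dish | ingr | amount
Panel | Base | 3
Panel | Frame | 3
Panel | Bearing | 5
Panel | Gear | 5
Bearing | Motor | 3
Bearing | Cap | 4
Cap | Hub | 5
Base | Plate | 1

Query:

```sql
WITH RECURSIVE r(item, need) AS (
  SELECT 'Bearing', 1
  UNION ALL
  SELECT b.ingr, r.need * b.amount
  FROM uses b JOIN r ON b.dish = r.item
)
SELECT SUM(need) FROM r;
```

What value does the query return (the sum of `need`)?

Base: (Bearing, need=1).
Iteration 1: components of {Bearing} -> Cap = 1*4 = 4, Motor = 1*3 = 3.
Iteration 2: components of {Cap,Motor} -> Hub = 4*5 = 20.
Iteration 3: no further components; recursion stops.
SUM(need) = 1 + 3 + 4 + 20 = 28.

28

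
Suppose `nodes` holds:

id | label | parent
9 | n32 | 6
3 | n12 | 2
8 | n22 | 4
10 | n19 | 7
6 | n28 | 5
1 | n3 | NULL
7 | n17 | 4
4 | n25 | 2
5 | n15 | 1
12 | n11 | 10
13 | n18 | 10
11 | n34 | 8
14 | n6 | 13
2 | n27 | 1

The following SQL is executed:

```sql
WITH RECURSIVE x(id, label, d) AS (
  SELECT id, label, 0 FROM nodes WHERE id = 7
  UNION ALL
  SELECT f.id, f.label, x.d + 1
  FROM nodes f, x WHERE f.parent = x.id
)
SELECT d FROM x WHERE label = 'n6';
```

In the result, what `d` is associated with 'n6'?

3

Base: id=7 (n17) at d 0.
Iteration 1: rows with parent in {7} -> n19 (id 10, d 1).
Iteration 2: rows with parent in {10} -> n11 (id 12, d 2), n18 (id 13, d 2).
Iteration 3: rows with parent in {12,13} -> n6 (id 14, d 3).
Iteration 4: no rows with parent in {14}; recursion stops.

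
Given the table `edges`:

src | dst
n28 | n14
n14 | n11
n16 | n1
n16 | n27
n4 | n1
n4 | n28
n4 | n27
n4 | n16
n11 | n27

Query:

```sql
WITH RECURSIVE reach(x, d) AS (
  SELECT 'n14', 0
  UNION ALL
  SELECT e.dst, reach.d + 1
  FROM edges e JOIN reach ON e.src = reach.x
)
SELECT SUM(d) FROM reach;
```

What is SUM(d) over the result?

Base: (n14, d=0).
Iteration 1: edges from {n14} -> (n11, d=1).
Iteration 2: edges from {n11} -> (n27, d=2).
Iteration 3: no outgoing edges from {n27}; recursion stops.
SUM(d) = 0 + 1 + 2 = 3.

3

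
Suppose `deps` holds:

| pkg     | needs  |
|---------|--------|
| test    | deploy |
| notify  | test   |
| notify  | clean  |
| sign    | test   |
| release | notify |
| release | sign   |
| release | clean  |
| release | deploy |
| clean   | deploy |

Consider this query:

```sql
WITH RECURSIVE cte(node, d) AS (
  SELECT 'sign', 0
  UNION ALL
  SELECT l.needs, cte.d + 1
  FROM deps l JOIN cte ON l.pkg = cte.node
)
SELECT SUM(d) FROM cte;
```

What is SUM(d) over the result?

Base: (sign, d=0).
Iteration 1: edges from {sign} -> (test, d=1).
Iteration 2: edges from {test} -> (deploy, d=2).
Iteration 3: no outgoing edges from {deploy}; recursion stops.
SUM(d) = 0 + 1 + 2 = 3.

3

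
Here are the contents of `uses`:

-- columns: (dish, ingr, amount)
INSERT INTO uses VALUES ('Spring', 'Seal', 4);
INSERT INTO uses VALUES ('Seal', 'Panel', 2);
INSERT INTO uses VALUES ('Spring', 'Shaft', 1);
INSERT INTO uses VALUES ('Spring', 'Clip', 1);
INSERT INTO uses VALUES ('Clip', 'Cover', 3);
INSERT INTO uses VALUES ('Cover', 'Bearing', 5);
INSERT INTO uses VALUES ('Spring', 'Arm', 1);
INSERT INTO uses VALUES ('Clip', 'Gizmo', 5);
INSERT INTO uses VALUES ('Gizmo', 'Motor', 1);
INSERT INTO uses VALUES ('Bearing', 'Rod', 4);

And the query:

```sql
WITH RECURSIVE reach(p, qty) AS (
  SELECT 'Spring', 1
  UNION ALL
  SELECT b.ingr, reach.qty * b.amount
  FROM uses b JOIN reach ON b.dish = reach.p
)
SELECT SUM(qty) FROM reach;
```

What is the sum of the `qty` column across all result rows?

Base: (Spring, qty=1).
Iteration 1: components of {Spring} -> Arm = 1*1 = 1, Clip = 1*1 = 1, Seal = 1*4 = 4, Shaft = 1*1 = 1.
Iteration 2: components of {Arm,Clip,Seal,Shaft} -> Cover = 1*3 = 3, Gizmo = 1*5 = 5, Panel = 4*2 = 8.
Iteration 3: components of {Cover,Gizmo,Panel} -> Bearing = 3*5 = 15, Motor = 5*1 = 5.
Iteration 4: components of {Bearing,Motor} -> Rod = 15*4 = 60.
Iteration 5: no further components; recursion stops.
SUM(qty) = 1 + 4 + 1 + 1 + 1 + 8 + 3 + 5 + 15 + 5 + 60 = 104.

104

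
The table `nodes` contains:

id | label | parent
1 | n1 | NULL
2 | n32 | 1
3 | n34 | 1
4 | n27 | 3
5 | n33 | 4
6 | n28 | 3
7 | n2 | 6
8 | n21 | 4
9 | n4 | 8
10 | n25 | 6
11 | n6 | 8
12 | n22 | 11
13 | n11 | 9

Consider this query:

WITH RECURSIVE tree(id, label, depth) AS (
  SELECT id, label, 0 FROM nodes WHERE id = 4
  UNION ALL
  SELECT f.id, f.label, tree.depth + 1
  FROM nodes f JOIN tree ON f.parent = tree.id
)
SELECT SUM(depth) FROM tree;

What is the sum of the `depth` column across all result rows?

Base: id=4 (n27) at depth 0.
Iteration 1: rows with parent in {4} -> n33 (id 5, depth 1), n21 (id 8, depth 1).
Iteration 2: rows with parent in {5,8} -> n4 (id 9, depth 2), n6 (id 11, depth 2).
Iteration 3: rows with parent in {9,11} -> n22 (id 12, depth 3), n11 (id 13, depth 3).
Iteration 4: no rows with parent in {12,13}; recursion stops.
SUM(depth) = 0 + 1 + 1 + 2 + 2 + 3 + 3 = 12.

12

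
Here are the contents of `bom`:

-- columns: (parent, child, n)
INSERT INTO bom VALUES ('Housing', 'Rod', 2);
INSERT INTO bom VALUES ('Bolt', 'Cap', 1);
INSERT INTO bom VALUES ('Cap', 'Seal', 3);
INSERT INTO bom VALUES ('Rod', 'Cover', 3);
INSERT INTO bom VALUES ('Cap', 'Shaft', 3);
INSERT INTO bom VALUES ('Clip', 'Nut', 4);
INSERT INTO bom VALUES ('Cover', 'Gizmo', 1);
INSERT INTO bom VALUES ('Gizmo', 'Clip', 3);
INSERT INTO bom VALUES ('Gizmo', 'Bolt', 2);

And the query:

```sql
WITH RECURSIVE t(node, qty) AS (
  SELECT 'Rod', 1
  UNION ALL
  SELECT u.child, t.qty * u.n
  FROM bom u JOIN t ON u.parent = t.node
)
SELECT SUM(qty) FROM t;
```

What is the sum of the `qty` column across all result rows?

Base: (Rod, qty=1).
Iteration 1: components of {Rod} -> Cover = 1*3 = 3.
Iteration 2: components of {Cover} -> Gizmo = 3*1 = 3.
Iteration 3: components of {Gizmo} -> Bolt = 3*2 = 6, Clip = 3*3 = 9.
Iteration 4: components of {Bolt,Clip} -> Cap = 6*1 = 6, Nut = 9*4 = 36.
Iteration 5: components of {Cap,Nut} -> Seal = 6*3 = 18, Shaft = 6*3 = 18.
Iteration 6: no further components; recursion stops.
SUM(qty) = 1 + 3 + 3 + 9 + 6 + 36 + 6 + 18 + 18 = 100.

100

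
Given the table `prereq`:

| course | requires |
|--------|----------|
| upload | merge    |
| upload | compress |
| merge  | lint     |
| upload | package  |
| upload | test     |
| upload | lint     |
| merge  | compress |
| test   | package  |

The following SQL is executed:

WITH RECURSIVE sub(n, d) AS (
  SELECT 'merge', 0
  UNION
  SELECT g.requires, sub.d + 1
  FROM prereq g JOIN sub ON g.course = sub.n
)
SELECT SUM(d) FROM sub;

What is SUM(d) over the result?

2

Base: (merge, d=0).
Iteration 1: edges from {merge} -> (compress, d=1), (lint, d=1).
Iteration 2: no outgoing edges from {compress,lint}; recursion stops.
SUM(d) = 0 + 1 + 1 = 2.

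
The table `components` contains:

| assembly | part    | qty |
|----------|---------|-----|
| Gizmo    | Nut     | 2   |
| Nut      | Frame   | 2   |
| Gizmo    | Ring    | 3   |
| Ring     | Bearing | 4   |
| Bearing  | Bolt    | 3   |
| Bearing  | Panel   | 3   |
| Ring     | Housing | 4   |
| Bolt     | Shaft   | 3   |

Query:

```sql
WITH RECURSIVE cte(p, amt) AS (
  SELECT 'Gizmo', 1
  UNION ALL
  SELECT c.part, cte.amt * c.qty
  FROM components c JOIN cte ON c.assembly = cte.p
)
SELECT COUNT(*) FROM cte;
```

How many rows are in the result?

9

Base: (Gizmo, amt=1).
Iteration 1: components of {Gizmo} -> Nut = 1*2 = 2, Ring = 1*3 = 3.
Iteration 2: components of {Nut,Ring} -> Bearing = 3*4 = 12, Frame = 2*2 = 4, Housing = 3*4 = 12.
Iteration 3: components of {Bearing,Frame,Housing} -> Bolt = 12*3 = 36, Panel = 12*3 = 36.
Iteration 4: components of {Bolt,Panel} -> Shaft = 36*3 = 108.
Iteration 5: no further components; recursion stops.
Total rows emitted: 9.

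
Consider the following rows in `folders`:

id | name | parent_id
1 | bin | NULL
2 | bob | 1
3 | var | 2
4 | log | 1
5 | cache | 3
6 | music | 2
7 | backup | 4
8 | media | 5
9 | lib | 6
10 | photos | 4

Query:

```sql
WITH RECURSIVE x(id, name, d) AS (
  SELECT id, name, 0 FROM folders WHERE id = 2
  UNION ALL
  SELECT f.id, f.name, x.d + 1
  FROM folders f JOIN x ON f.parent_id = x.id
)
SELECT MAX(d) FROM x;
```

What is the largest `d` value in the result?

3

Base: id=2 (bob) at d 0.
Iteration 1: rows with parent_id in {2} -> var (id 3, d 1), music (id 6, d 1).
Iteration 2: rows with parent_id in {3,6} -> cache (id 5, d 2), lib (id 9, d 2).
Iteration 3: rows with parent_id in {5,9} -> media (id 8, d 3).
Iteration 4: no rows with parent_id in {8}; recursion stops.
d values: 0, 1, 1, 2, 2, 3; the maximum is 3.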